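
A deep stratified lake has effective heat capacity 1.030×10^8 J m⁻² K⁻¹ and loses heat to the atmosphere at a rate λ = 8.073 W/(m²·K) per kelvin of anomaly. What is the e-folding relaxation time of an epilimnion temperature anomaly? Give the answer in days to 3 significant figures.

148 days

Areal heat capacity C = 1.030×10^8 J m⁻² K⁻¹ (given).
Relaxation time τ = C / λ = 1.03×10^8 / 8.073 = 1.28×10^7 s.
In days: 1.28×10^7 s / (86400 s/day) = 148 days.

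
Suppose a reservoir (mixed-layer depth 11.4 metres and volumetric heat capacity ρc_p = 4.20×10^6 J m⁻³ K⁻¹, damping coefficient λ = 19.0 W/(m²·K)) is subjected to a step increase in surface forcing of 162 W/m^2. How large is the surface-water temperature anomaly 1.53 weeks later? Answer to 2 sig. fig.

Areal heat capacity C = ρc_p × D = 4.20×10^6 × 11.4 = 4.79×10^7 J/(m^2 K).
τ = C / λ = 4.79×10^7 / 19.0 = 2.52×10^6 s.
Equilibrium anomaly ΔT_eq = F / λ = 162 / 19.0 = 8.53 K.
t = 1.53 weeks = 9.25×10^5 s, so t/τ = 0.367.
ΔT(t) = ΔT_eq (1 − e^(−t/τ)) = 8.53 × (1 − e^−0.367) = 2.62 K.

2.6 K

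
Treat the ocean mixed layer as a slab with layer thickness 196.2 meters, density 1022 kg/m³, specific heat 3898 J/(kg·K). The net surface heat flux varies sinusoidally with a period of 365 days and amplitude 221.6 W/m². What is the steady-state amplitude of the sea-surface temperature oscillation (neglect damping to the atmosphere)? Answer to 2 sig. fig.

1.4 K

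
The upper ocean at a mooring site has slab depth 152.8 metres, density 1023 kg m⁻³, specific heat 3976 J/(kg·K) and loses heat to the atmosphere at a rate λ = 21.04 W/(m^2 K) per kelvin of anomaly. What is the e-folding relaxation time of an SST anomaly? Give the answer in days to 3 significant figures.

Areal heat capacity C = ρ c_p D = 1023 × 3976 × 152.8 = 6.22×10^8 J/(m^2 K).
Relaxation time τ = C / λ = 6.22×10^8 / 21.04 = 2.95×10^7 s.
In days: 2.95×10^7 s / (86400 s/day) = 342 days.

342 days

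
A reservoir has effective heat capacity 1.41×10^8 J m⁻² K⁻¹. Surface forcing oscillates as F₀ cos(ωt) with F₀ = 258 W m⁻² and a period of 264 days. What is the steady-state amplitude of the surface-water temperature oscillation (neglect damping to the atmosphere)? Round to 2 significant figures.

Areal heat capacity C = 1.41×10^8 J m⁻² K⁻¹ (given).
Angular frequency ω = 2π / T = 2π / 2.28×10^7 s = 2.75×10^-7 s⁻¹.
Cω = 1.41×10^8 × 2.75×10^-7 = 38.8 W/(m²·K).
Amplitude A = F₀ / (Cω) = 258 / 38.8 = 6.64 K.

6.6 K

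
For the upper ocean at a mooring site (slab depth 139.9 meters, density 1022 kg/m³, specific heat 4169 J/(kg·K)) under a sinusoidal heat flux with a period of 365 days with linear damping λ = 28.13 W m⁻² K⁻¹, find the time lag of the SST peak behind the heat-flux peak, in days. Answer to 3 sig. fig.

77.7 days

Areal heat capacity C = ρ c_p D = 1022 × 4169 × 139.9 = 5.96×10^8 J/(m²·K).
ω = 2π / 3.15×10^7 s = 1.99×10^-7 s⁻¹.
Phase lag φ = arctan(Cω/λ) = arctan(119/28.13) = 1.34 rad.
Time lag = φ / ω = 1.34 / 1.99×10^-7 = 6.72×10^6 s = 77.7 days.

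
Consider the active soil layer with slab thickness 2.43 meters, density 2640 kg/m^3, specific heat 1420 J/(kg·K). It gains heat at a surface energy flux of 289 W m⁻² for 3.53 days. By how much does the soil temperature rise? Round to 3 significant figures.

9.68 K

Areal heat capacity C = ρ c_p D = 2640 × 1420 × 2.43 = 9.11×10^6 J/(m^2 K).
Net heat input Q = F Δt = 289 × (3.53 days × 86400 s/day) = 8.81×10^7 J/m².
ΔT = Q / C = 8.81×10^7 / 9.11×10^6 = 9.68 K.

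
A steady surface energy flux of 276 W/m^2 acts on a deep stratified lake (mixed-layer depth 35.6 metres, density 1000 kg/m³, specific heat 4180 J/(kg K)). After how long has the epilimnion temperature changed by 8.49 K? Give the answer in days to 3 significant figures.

53.0 days

Areal heat capacity C = ρ c_p D = 1000 × 4180 × 35.6 = 1.49×10^8 J m⁻² K⁻¹.
Time required: Δt = C ΔT / F = 1.49×10^8 × 8.49 / 276 = 4.58×10^6 s.
In days: 4.58×10^6 s / (86400 s/day) = 53.0 days.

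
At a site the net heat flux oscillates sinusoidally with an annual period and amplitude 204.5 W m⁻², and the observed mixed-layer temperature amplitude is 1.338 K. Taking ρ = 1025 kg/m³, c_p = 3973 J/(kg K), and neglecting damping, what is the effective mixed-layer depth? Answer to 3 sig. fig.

188 m

ω = 2π / 3.15×10^7 s = 1.99×10^-7 s⁻¹.
Required C = F₀ / (A ω) = 204.5 / (1.338 × 1.99×10^-7) = 7.67×10^8 J/(m²·K).
D = C / (ρ c_p) = 7.67×10^8 / (1025 × 3973) = 188 m.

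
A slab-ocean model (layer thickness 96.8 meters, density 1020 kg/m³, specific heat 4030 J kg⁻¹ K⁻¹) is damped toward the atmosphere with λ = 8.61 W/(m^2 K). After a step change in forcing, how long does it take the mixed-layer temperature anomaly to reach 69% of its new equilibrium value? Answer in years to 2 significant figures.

Areal heat capacity C = ρ c_p D = 1020 × 4030 × 96.8 = 3.98×10^8 J m⁻² K⁻¹.
τ = C / λ = 3.98×10^8 / 8.61 = 4.62×10^7 s.
Fraction reached: 1 − e^(−t/τ) = 0.69 ⇒ t = −τ ln(1 − 0.69) = τ × 1.17.
t = 5.41×10^7 s = 1.72 years.

1.7 years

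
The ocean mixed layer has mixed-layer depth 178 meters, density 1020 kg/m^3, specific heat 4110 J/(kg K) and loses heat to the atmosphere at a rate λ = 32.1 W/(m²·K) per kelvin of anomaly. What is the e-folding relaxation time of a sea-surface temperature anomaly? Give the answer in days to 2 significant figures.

270 days

Areal heat capacity C = ρ c_p D = 1020 × 4110 × 178 = 7.46×10^8 J/(m²·K).
Relaxation time τ = C / λ = 7.46×10^8 / 32.1 = 2.32×10^7 s.
In days: 2.32×10^7 s / (86400 s/day) = 269 days.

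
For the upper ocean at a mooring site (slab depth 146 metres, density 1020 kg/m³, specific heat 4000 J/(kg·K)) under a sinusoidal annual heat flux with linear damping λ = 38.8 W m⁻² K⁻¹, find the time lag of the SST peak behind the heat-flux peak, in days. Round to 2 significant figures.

73 days

Areal heat capacity C = ρ c_p D = 1020 × 4000 × 146 = 5.96×10^8 J m⁻² K⁻¹.
ω = 2π / 3.15×10^7 s = 1.99×10^-7 s⁻¹.
Phase lag φ = arctan(Cω/λ) = arctan(119/38.8) = 1.25 rad.
Time lag = φ / ω = 1.25 / 1.99×10^-7 = 6.30×10^6 s = 72.9 days.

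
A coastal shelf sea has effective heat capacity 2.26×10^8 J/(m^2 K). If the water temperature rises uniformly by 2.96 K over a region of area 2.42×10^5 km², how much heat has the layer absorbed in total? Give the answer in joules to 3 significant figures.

1.62×10^20 J

Areal heat capacity C = 2.26×10^8 J/(m^2 K) (given).
Heat per unit area: q = C ΔT = 2.26×10^8 × 2.96 = 6.69×10^8 J/m².
Total heat: Q = q × A = 6.69×10^8 × (2.42×10^5 × 10⁶ m²) = 1.62×10^20 J.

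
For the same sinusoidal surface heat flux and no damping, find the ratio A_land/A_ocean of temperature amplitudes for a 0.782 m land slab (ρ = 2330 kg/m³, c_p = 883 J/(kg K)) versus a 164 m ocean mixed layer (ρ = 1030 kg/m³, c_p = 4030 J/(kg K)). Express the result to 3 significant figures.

423

C_ocean = 1030 × 4030 × 164 = 6.81×10^8 J/(m²·K).
C_land = 2330 × 883 × 0.782 = 1.61×10^6 J/(m²·K).
Undamped amplitude ∝ 1/C, so A_land/A_ocean = C_ocean/C_land = 423.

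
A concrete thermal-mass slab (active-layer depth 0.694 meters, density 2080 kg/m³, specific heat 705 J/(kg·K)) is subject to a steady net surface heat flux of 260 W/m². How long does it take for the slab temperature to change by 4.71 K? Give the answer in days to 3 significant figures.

Areal heat capacity C = ρ c_p D = 2080 × 705 × 0.694 = 1.02×10^6 J/(m^2 K).
Time required: Δt = C ΔT / F = 1.02×10^6 × 4.71 / 260 = 18400 s.
In days: 18400 s / (86400 s/day) = 0.213 days.

0.213 days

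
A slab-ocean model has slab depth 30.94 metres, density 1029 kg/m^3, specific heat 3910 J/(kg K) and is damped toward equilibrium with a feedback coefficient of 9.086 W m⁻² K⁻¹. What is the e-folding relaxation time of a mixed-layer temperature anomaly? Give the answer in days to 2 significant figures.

Areal heat capacity C = ρ c_p D = 1029 × 3910 × 30.94 = 1.24×10^8 J m⁻² K⁻¹.
Relaxation time τ = C / λ = 1.24×10^8 / 9.086 = 1.37×10^7 s.
In days: 1.37×10^7 s / (86400 s/day) = 159 days.

160 days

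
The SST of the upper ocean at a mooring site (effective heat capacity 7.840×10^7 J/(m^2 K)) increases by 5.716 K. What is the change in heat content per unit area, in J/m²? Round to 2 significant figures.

Areal heat capacity C = 7.840×10^7 J/(m^2 K) (given).
ΔQ = C ΔT = 7.84×10^7 × 5.716 = 4.48×10^8 J/m².

4.5×10^8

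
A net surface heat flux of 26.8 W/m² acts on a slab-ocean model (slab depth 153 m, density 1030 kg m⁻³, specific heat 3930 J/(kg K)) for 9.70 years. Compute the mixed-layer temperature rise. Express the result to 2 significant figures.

Areal heat capacity C = ρ c_p D = 1030 × 3930 × 153 = 6.19×10^8 J/(m^2 K).
Net heat input Q = F Δt = 26.8 × (9.70 years × 3.156×10^7 s/year) = 8.20×10^9 J/m².
ΔT = Q / C = 8.20×10^9 / 6.19×10^8 = 13.2 K.

13 K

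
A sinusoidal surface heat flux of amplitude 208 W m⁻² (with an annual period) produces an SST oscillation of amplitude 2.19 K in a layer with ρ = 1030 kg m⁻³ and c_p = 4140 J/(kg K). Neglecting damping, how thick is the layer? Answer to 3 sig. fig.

112 m

ω = 2π / 3.15×10^7 s = 1.99×10^-7 s⁻¹.
Required C = F₀ / (A ω) = 208 / (2.19 × 1.99×10^-7) = 4.77×10^8 J/(m²·K).
D = C / (ρ c_p) = 4.77×10^8 / (1030 × 4140) = 112 m.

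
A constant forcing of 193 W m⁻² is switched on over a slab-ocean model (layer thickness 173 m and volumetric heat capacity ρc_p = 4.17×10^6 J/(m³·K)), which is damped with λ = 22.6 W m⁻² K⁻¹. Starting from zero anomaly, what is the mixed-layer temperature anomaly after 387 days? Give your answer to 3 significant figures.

Areal heat capacity C = ρc_p × D = 4.17×10^6 × 173 = 7.21×10^8 J/(m²·K).
τ = C / λ = 7.21×10^8 / 22.6 = 3.19×10^7 s.
Equilibrium anomaly ΔT_eq = F / λ = 193 / 22.6 = 8.54 K.
t = 387 days = 3.34×10^7 s, so t/τ = 1.05.
ΔT(t) = ΔT_eq (1 − e^(−t/τ)) = 8.54 × (1 − e^−1.05) = 5.54 K.

5.54 K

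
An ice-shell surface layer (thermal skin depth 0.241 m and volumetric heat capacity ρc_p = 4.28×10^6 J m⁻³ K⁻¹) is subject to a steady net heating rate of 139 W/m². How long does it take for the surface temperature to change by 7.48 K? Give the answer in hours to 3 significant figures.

15.4 hours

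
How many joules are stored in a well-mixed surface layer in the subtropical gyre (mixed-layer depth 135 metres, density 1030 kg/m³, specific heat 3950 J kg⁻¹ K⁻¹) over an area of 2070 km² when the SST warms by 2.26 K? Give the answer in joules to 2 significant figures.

Areal heat capacity C = ρ c_p D = 1030 × 3950 × 135 = 5.49×10^8 J/(m²·K).
Heat per unit area: q = C ΔT = 5.49×10^8 × 2.26 = 1.24×10^9 J/m².
Total heat: Q = q × A = 1.24×10^9 × (2070 × 10⁶ m²) = 2.57×10^18 J.

2.6×10^18 J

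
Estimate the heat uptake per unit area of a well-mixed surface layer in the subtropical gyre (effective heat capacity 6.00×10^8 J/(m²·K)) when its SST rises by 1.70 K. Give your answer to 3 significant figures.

1.02×10^9

Areal heat capacity C = 6.00×10^8 J/(m²·K) (given).
ΔQ = C ΔT = 6.00×10^8 × 1.70 = 1.02×10^9 J/m².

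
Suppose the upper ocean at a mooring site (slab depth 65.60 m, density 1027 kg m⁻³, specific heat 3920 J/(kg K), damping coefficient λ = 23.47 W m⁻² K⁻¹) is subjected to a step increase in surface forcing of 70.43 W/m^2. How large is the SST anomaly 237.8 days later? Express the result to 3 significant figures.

2.52 K

Areal heat capacity C = ρ c_p D = 1027 × 3920 × 65.60 = 2.64×10^8 J/(m²·K).
τ = C / λ = 2.64×10^8 / 23.47 = 1.13×10^7 s.
Equilibrium anomaly ΔT_eq = F / λ = 70.43 / 23.47 = 3.00 K.
t = 237.8 days = 2.05×10^7 s, so t/τ = 1.83.
ΔT(t) = ΔT_eq (1 − e^(−t/τ)) = 3.00 × (1 − e^−1.83) = 2.52 K.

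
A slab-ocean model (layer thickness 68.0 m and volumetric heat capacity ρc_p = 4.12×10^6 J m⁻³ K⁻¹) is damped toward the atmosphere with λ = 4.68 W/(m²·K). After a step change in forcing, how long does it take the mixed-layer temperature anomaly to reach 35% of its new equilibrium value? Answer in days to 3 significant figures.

298 days

Areal heat capacity C = ρc_p × D = 4.12×10^6 × 68.0 = 2.80×10^8 J m⁻² K⁻¹.
τ = C / λ = 2.80×10^8 / 4.68 = 5.99×10^7 s.
Fraction reached: 1 − e^(−t/τ) = 0.35 ⇒ t = −τ ln(1 − 0.35) = τ × 0.431.
t = 2.58×10^7 s = 298 days.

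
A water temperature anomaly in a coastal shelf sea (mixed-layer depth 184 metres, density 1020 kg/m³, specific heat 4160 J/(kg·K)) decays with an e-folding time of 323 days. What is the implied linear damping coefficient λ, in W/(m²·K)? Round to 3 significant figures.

28.0

Areal heat capacity C = ρ c_p D = 1020 × 4160 × 184 = 7.81×10^8 J/(m²·K).
τ = 323 days = 2.79×10^7 s.
λ = C / τ = 7.81×10^8 / 2.79×10^7 = 28.0 W/(m²·K).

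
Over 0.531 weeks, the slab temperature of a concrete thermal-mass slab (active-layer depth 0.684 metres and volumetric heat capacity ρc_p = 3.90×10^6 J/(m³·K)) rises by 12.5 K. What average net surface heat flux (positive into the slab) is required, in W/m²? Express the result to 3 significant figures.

104

Areal heat capacity C = ρc_p × D = 3.90×10^6 × 0.684 = 2.67×10^6 J m⁻² K⁻¹.
Required heat per unit area: Q = C ΔT = 2.67×10^6 × 12.5 = 3.33×10^7 J/m².
Flux F = Q / Δt = 3.33×10^7 / 3.21×10^5 s = 104 W/m².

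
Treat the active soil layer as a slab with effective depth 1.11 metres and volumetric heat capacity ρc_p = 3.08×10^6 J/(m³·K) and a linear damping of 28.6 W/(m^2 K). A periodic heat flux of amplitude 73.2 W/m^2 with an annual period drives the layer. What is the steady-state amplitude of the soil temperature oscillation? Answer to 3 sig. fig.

2.56 K

Areal heat capacity C = ρc_p × D = 3.08×10^6 × 1.11 = 3.42×10^6 J/(m^2 K).
Angular frequency ω = 2π / T = 2π / 3.15×10^7 s = 1.99×10^-7 s⁻¹.
√((Cω)² + λ²) = √((0.681)² + 28.6²) = 28.6 W/(m²·K).
Amplitude A = F₀ / √((Cω)²+λ²) = 73.2 / 28.6 = 2.56 K.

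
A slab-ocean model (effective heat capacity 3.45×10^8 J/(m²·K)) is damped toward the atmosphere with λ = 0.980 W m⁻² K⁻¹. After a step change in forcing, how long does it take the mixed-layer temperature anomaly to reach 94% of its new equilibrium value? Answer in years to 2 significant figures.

Areal heat capacity C = 3.45×10^8 J/(m²·K) (given).
τ = C / λ = 3.45×10^8 / 0.980 = 3.52×10^8 s.
Fraction reached: 1 − e^(−t/τ) = 0.94 ⇒ t = −τ ln(1 − 0.94) = τ × 2.81.
t = 9.90×10^8 s = 31.4 years.

31 years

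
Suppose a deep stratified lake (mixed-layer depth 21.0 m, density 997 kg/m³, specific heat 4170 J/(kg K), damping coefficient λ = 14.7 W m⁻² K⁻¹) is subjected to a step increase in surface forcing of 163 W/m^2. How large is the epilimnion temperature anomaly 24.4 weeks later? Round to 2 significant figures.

10 K

Areal heat capacity C = ρ c_p D = 997 × 4170 × 21.0 = 8.73×10^7 J/(m²·K).
τ = C / λ = 8.73×10^7 / 14.7 = 5.94×10^6 s.
Equilibrium anomaly ΔT_eq = F / λ = 163 / 14.7 = 11.1 K.
t = 24.4 weeks = 1.48×10^7 s, so t/τ = 2.48.
ΔT(t) = ΔT_eq (1 − e^(−t/τ)) = 11.1 × (1 − e^−2.48) = 10.2 K.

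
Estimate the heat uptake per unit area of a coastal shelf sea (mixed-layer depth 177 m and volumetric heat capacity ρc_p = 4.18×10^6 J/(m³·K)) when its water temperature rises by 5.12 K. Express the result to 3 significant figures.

Areal heat capacity C = ρc_p × D = 4.18×10^6 × 177 = 7.40×10^8 J m⁻² K⁻¹.
ΔQ = C ΔT = 7.40×10^8 × 5.12 = 3.79×10^9 J/m².

3.79×10^9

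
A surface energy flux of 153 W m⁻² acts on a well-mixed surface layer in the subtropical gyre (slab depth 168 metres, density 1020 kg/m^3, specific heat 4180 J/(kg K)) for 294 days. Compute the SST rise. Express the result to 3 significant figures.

5.43 K

Areal heat capacity C = ρ c_p D = 1020 × 4180 × 168 = 7.16×10^8 J/(m²·K).
Net heat input Q = F Δt = 153 × (294 days × 86400 s/day) = 3.89×10^9 J/m².
ΔT = Q / C = 3.89×10^9 / 7.16×10^8 = 5.43 K.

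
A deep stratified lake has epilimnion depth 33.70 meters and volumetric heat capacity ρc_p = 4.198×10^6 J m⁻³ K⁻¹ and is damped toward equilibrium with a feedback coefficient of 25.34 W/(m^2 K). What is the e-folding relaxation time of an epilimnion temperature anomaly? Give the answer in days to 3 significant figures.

64.6 days

Areal heat capacity C = ρc_p × D = 4.198×10^6 × 33.70 = 1.41×10^8 J/(m^2 K).
Relaxation time τ = C / λ = 1.41×10^8 / 25.34 = 5.58×10^6 s.
In days: 5.58×10^6 s / (86400 s/day) = 64.6 days.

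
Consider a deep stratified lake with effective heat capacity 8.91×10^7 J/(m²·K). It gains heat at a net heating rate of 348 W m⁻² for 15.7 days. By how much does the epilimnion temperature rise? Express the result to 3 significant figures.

5.30 K

Areal heat capacity C = 8.91×10^7 J/(m²·K) (given).
Net heat input Q = F Δt = 348 × (15.7 days × 86400 s/day) = 4.72×10^8 J/m².
ΔT = Q / C = 4.72×10^8 / 8.91×10^7 = 5.30 K.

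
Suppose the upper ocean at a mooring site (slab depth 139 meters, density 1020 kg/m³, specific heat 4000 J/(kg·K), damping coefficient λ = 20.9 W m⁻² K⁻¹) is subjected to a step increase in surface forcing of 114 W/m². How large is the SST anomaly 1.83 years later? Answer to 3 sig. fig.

Areal heat capacity C = ρ c_p D = 1020 × 4000 × 139 = 5.67×10^8 J/(m²·K).
τ = C / λ = 5.67×10^8 / 20.9 = 2.71×10^7 s.
Equilibrium anomaly ΔT_eq = F / λ = 114 / 20.9 = 5.45 K.
t = 1.83 years = 5.78×10^7 s, so t/τ = 2.13.
ΔT(t) = ΔT_eq (1 − e^(−t/τ)) = 5.45 × (1 − e^−2.13) = 4.81 K.

4.81 K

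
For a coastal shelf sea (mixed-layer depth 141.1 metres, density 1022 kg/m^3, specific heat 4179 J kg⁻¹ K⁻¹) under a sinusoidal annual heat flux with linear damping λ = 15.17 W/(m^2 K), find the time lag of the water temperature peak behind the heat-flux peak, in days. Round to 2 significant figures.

84 days

Areal heat capacity C = ρ c_p D = 1022 × 4179 × 141.1 = 6.03×10^8 J/(m^2 K).
ω = 2π / 3.15×10^7 s = 1.99×10^-7 s⁻¹.
Phase lag φ = arctan(Cω/λ) = arctan(120/15.17) = 1.45 rad.
Time lag = φ / ω = 1.45 / 1.99×10^-7 = 7.25×10^6 s = 83.9 days.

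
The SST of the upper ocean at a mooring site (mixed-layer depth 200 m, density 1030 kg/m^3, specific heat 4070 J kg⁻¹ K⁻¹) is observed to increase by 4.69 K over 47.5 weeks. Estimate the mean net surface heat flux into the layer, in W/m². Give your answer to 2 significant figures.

140

Areal heat capacity C = ρ c_p D = 1030 × 4070 × 200 = 8.38×10^8 J/(m²·K).
Required heat per unit area: Q = C ΔT = 8.38×10^8 × 4.69 = 3.93×10^9 J/m².
Flux F = Q / Δt = 3.93×10^9 / 2.87×10^7 s = 137 W/m².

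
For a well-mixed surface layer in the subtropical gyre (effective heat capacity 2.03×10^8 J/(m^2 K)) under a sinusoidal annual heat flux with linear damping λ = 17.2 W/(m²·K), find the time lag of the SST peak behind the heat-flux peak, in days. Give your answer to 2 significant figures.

Areal heat capacity C = 2.03×10^8 J/(m^2 K) (given).
ω = 2π / 3.15×10^7 s = 1.99×10^-7 s⁻¹.
Phase lag φ = arctan(Cω/λ) = arctan(40.4/17.2) = 1.17 rad.
Time lag = φ / ω = 1.17 / 1.99×10^-7 = 5.87×10^6 s = 67.9 days.

68 days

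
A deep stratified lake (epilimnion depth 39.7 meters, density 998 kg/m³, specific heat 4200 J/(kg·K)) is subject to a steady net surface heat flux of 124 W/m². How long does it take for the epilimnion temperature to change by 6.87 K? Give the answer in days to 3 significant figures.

107 days

Areal heat capacity C = ρ c_p D = 998 × 4200 × 39.7 = 1.66×10^8 J/(m^2 K).
Time required: Δt = C ΔT / F = 1.66×10^8 × 6.87 / 124 = 9.22×10^6 s.
In days: 9.22×10^6 s / (86400 s/day) = 107 days.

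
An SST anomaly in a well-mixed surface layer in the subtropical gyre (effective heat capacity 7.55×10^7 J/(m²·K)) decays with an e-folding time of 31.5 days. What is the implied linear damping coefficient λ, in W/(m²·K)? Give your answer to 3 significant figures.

27.7

Areal heat capacity C = 7.55×10^7 J/(m²·K) (given).
τ = 31.5 days = 2.72×10^6 s.
λ = C / τ = 7.55×10^7 / 2.72×10^6 = 27.7 W/(m²·K).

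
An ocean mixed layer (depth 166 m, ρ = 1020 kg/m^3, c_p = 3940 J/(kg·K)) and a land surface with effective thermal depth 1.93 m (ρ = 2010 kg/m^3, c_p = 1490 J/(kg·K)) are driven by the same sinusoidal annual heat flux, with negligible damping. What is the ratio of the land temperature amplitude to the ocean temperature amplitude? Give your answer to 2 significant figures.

C_ocean = 1020 × 3940 × 166 = 6.67×10^8 J/(m²·K).
C_land = 2010 × 1490 × 1.93 = 5.78×10^6 J/(m²·K).
Undamped amplitude ∝ 1/C, so A_land/A_ocean = C_ocean/C_land = 115.

120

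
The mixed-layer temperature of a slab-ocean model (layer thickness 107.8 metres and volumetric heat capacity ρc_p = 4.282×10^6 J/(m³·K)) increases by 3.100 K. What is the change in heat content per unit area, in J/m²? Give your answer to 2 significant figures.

1.4×10^9

Areal heat capacity C = ρc_p × D = 4.282×10^6 × 107.8 = 4.62×10^8 J/(m²·K).
ΔQ = C ΔT = 4.62×10^8 × 3.100 = 1.43×10^9 J/m².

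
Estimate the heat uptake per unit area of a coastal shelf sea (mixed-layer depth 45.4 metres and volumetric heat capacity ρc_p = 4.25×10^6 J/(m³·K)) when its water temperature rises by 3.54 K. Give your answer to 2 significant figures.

6.8×10^8

Areal heat capacity C = ρc_p × D = 4.25×10^6 × 45.4 = 1.93×10^8 J/(m²·K).
ΔQ = C ΔT = 1.93×10^8 × 3.54 = 6.83×10^8 J/m².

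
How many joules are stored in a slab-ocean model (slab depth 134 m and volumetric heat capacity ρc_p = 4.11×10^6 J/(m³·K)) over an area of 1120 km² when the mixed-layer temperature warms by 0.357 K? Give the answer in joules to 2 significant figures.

2.2×10^17 J

Areal heat capacity C = ρc_p × D = 4.11×10^6 × 134 = 5.51×10^8 J/(m²·K).
Heat per unit area: q = C ΔT = 5.51×10^8 × 0.357 = 1.97×10^8 J/m².
Total heat: Q = q × A = 1.97×10^8 × (1120 × 10⁶ m²) = 2.20×10^17 J.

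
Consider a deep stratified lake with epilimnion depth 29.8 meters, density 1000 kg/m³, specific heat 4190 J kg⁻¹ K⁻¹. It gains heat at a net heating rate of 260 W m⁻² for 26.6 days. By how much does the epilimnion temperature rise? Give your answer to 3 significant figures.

Areal heat capacity C = ρ c_p D = 1000 × 4190 × 29.8 = 1.25×10^8 J/(m²·K).
Net heat input Q = F Δt = 260 × (26.6 days × 86400 s/day) = 5.98×10^8 J/m².
ΔT = Q / C = 5.98×10^8 / 1.25×10^8 = 4.79 K.

4.79 K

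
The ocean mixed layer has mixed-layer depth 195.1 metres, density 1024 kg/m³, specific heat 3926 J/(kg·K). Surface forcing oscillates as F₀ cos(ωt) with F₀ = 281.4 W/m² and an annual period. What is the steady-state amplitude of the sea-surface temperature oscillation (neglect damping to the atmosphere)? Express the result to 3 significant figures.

1.80 K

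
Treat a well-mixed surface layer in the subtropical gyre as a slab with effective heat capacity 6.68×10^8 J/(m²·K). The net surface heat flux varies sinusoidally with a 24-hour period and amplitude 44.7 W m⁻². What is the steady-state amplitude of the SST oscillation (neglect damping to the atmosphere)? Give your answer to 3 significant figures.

Areal heat capacity C = 6.68×10^8 J/(m²·K) (given).
Angular frequency ω = 2π / T = 2π / 86400 s = 7.27×10^-5 s⁻¹.
Cω = 6.68×10^8 × 7.27×10^-5 = 48600 W/(m²·K).
Amplitude A = F₀ / (Cω) = 44.7 / 48600 = 9.20×10^-4 K.

9.20×10^-4 K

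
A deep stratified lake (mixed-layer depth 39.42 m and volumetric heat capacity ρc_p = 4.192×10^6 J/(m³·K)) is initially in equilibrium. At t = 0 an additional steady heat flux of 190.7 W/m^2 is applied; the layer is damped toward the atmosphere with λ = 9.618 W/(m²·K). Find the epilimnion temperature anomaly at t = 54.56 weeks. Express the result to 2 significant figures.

Areal heat capacity C = ρc_p × D = 4.192×10^6 × 39.42 = 1.65×10^8 J/(m^2 K).
τ = C / λ = 1.65×10^8 / 9.618 = 1.72×10^7 s.
Equilibrium anomaly ΔT_eq = F / λ = 190.7 / 9.618 = 19.8 K.
t = 54.56 weeks = 3.30×10^7 s, so t/τ = 1.92.
ΔT(t) = ΔT_eq (1 − e^(−t/τ)) = 19.8 × (1 − e^−1.92) = 16.9 K.

17 K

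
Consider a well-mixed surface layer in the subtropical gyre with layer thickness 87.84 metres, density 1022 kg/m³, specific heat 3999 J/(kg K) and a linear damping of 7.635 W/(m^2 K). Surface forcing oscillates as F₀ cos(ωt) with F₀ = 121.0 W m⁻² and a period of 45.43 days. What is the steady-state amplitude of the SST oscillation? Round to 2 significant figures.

Areal heat capacity C = ρ c_p D = 1022 × 3999 × 87.84 = 3.59×10^8 J/(m^2 K).
Angular frequency ω = 2π / T = 2π / 3.93×10^6 s = 1.60×10^-6 s⁻¹.
√((Cω)² + λ²) = √((575)² + 7.635²) = 575 W/(m²·K).
Amplitude A = F₀ / √((Cω)²+λ²) = 121.0 / 575 = 0.211 K.

0.21 K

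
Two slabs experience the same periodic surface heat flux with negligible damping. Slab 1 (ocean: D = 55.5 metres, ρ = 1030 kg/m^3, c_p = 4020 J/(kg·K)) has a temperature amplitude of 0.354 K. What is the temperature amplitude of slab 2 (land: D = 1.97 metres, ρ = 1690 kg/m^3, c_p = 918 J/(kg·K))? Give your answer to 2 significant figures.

27 K

C_ocean = 2.30×10^8 J/(m²·K); C_land = 3.06×10^6 J/(m²·K).
A ∝ 1/C ⇒ A_land = A_ocean × C_ocean/C_land = 0.354 × 75.2 = 26.6 K.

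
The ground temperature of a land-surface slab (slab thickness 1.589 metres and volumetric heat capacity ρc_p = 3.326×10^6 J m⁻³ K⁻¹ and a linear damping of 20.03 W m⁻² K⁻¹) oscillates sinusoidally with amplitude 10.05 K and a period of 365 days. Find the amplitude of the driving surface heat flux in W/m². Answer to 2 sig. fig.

Areal heat capacity C = ρc_p × D = 3.326×10^6 × 1.589 = 5.29×10^6 J m⁻² K⁻¹.
ω = 2π / 3.15×10^7 s = 1.99×10^-7 s⁻¹.
√((Cω)² + λ²) = √((1.05)² + 20.03²) = 20.1 W/(m²·K).
F₀ = A × √((Cω)²+λ²) = 10.05 × 20.1 = 202 W/m².

200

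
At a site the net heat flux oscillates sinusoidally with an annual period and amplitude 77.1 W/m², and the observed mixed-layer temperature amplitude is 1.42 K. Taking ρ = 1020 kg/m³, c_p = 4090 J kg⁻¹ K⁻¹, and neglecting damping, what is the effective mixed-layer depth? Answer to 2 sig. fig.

65 m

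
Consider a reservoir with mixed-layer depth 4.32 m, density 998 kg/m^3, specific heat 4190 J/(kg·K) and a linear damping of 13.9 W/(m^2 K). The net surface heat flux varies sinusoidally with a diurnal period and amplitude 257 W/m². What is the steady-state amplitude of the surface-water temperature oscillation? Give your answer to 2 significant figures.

Areal heat capacity C = ρ c_p D = 998 × 4190 × 4.32 = 1.81×10^7 J m⁻² K⁻¹.
Angular frequency ω = 2π / T = 2π / 86400 s = 7.27×10^-5 s⁻¹.
√((Cω)² + λ²) = √((1310)² + 13.9²) = 1310 W/(m²·K).
Amplitude A = F₀ / √((Cω)²+λ²) = 257 / 1310 = 0.196 K.

0.20 K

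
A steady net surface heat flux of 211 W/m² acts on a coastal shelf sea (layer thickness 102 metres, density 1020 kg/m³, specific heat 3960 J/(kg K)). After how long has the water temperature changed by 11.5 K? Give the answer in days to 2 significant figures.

260 days

Areal heat capacity C = ρ c_p D = 1020 × 3960 × 102 = 4.12×10^8 J/(m²·K).
Time required: Δt = C ΔT / F = 4.12×10^8 × 11.5 / 211 = 2.25×10^7 s.
In days: 2.25×10^7 s / (86400 s/day) = 260 days.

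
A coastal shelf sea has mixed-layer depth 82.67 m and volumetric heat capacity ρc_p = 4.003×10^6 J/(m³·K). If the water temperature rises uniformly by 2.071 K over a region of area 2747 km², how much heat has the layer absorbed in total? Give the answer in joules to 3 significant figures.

Areal heat capacity C = ρc_p × D = 4.003×10^6 × 82.67 = 3.31×10^8 J m⁻² K⁻¹.
Heat per unit area: q = C ΔT = 3.31×10^8 × 2.071 = 6.85×10^8 J/m².
Total heat: Q = q × A = 6.85×10^8 × (2747 × 10⁶ m²) = 1.88×10^18 J.

1.88×10^18 J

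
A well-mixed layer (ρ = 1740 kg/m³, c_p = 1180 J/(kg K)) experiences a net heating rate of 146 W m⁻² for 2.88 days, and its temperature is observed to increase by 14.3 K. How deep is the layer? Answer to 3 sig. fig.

Heat input Q = F Δt = 146 × 2.49×10^5 s = 3.63×10^7 J/m².
Required areal heat capacity C = Q / ΔT = 2.54×10^6 J/(m²·K).
Depth D = C / (ρ c_p) = 2.54×10^6 / (1740 × 1180) = 1.24 m.

1.24 m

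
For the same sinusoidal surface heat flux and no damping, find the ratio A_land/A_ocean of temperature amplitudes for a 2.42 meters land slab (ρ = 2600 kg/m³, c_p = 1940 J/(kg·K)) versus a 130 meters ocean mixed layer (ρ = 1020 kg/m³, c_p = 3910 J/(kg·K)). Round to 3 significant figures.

C_ocean = 1020 × 3910 × 130 = 5.18×10^8 J/(m²·K).
C_land = 2600 × 1940 × 2.42 = 1.22×10^7 J/(m²·K).
Undamped amplitude ∝ 1/C, so A_land/A_ocean = C_ocean/C_land = 42.5.

42.5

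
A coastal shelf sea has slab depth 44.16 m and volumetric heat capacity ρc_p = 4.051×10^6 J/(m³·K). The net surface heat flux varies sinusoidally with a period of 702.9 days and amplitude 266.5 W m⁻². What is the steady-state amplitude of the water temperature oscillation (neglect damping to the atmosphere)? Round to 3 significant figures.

Areal heat capacity C = ρc_p × D = 4.051×10^6 × 44.16 = 1.79×10^8 J m⁻² K⁻¹.
Angular frequency ω = 2π / T = 2π / 6.07×10^7 s = 1.03×10^-7 s⁻¹.
Cω = 1.79×10^8 × 1.03×10^-7 = 18.5 W/(m²·K).
Amplitude A = F₀ / (Cω) = 266.5 / 18.5 = 14.4 K.

14.4 K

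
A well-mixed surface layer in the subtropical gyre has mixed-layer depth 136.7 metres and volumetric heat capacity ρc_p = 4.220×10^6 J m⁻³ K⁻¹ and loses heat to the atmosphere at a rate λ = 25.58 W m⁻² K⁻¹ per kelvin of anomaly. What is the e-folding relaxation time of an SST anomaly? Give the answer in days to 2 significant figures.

260 days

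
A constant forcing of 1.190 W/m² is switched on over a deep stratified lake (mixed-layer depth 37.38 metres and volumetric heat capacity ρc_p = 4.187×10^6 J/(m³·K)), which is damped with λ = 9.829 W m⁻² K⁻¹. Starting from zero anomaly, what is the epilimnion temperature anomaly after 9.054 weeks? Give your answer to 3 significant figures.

Areal heat capacity C = ρc_p × D = 4.187×10^6 × 37.38 = 1.57×10^8 J/(m²·K).
τ = C / λ = 1.57×10^8 / 9.829 = 1.59×10^7 s.
Equilibrium anomaly ΔT_eq = F / λ = 1.190 / 9.829 = 0.121 K.
t = 9.054 weeks = 5.48×10^6 s, so t/τ = 0.344.
ΔT(t) = ΔT_eq (1 − e^(−t/τ)) = 0.121 × (1 − e^−0.344) = 0.0352 K.

0.0352 K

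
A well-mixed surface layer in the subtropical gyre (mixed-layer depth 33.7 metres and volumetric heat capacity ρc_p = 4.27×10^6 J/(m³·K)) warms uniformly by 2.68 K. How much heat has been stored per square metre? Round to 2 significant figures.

Areal heat capacity C = ρc_p × D = 4.27×10^6 × 33.7 = 1.44×10^8 J/(m²·K).
ΔQ = C ΔT = 1.44×10^8 × 2.68 = 3.86×10^8 J/m².

3.9×10^8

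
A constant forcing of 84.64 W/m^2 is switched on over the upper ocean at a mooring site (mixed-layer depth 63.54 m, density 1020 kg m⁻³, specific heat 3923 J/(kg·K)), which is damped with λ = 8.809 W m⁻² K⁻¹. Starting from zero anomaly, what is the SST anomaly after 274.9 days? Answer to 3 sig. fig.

5.39 K

Areal heat capacity C = ρ c_p D = 1020 × 3923 × 63.54 = 2.54×10^8 J/(m²·K).
τ = C / λ = 2.54×10^8 / 8.809 = 2.89×10^7 s.
Equilibrium anomaly ΔT_eq = F / λ = 84.64 / 8.809 = 9.61 K.
t = 274.9 days = 2.38×10^7 s, so t/τ = 0.823.
ΔT(t) = ΔT_eq (1 − e^(−t/τ)) = 9.61 × (1 − e^−0.823) = 5.39 K.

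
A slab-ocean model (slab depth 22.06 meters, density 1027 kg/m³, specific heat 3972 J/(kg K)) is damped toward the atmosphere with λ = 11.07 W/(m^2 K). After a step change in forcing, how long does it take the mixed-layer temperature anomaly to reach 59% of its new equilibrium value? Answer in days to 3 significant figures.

Areal heat capacity C = ρ c_p D = 1027 × 3972 × 22.06 = 9.00×10^7 J m⁻² K⁻¹.
τ = C / λ = 9.00×10^7 / 11.07 = 8.13×10^6 s.
Fraction reached: 1 − e^(−t/τ) = 0.59 ⇒ t = −τ ln(1 − 0.59) = τ × 0.892.
t = 7.25×10^6 s = 83.9 days.

83.9 days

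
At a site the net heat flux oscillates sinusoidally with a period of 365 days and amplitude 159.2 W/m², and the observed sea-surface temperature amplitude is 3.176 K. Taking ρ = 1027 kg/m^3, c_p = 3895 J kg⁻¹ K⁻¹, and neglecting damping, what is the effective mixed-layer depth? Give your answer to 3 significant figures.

62.9 m

ω = 2π / 3.15×10^7 s = 1.99×10^-7 s⁻¹.
Required C = F₀ / (A ω) = 159.2 / (3.176 × 1.99×10^-7) = 2.52×10^8 J/(m²·K).
D = C / (ρ c_p) = 2.52×10^8 / (1027 × 3895) = 62.9 m.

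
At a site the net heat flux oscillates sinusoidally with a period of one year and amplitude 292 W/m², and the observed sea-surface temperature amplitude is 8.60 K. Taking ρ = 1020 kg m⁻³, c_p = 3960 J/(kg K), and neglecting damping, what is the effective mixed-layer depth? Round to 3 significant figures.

42.2 m

ω = 2π / 3.15×10^7 s = 1.99×10^-7 s⁻¹.
Required C = F₀ / (A ω) = 292 / (8.60 × 1.99×10^-7) = 1.70×10^8 J/(m²·K).
D = C / (ρ c_p) = 1.70×10^8 / (1020 × 3960) = 42.2 m.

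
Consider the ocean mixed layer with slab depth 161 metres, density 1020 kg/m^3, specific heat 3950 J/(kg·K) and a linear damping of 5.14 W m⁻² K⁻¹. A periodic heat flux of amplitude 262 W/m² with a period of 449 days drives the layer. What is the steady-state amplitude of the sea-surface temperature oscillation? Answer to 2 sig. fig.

2.5 K

Areal heat capacity C = ρ c_p D = 1020 × 3950 × 161 = 6.49×10^8 J/(m²·K).
Angular frequency ω = 2π / T = 2π / 3.88×10^7 s = 1.62×10^-7 s⁻¹.
√((Cω)² + λ²) = √((105)² + 5.14²) = 105 W/(m²·K).
Amplitude A = F₀ / √((Cω)²+λ²) = 262 / 105 = 2.49 K.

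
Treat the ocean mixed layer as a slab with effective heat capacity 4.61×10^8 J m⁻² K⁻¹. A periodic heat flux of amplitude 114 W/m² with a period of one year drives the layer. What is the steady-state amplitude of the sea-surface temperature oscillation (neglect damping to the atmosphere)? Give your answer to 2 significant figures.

1.2 K

Areal heat capacity C = 4.61×10^8 J m⁻² K⁻¹ (given).
Angular frequency ω = 2π / T = 2π / 3.15×10^7 s = 1.99×10^-7 s⁻¹.
Cω = 4.61×10^8 × 1.99×10^-7 = 91.8 W/(m²·K).
Amplitude A = F₀ / (Cω) = 114 / 91.8 = 1.24 K.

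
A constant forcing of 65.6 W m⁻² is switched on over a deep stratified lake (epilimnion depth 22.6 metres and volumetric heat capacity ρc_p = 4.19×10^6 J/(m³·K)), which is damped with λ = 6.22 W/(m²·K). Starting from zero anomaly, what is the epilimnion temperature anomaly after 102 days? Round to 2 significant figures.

4.6 K

Areal heat capacity C = ρc_p × D = 4.19×10^6 × 22.6 = 9.47×10^7 J m⁻² K⁻¹.
τ = C / λ = 9.47×10^7 / 6.22 = 1.52×10^7 s.
Equilibrium anomaly ΔT_eq = F / λ = 65.6 / 6.22 = 10.5 K.
t = 102 days = 8.81×10^6 s, so t/τ = 0.579.
ΔT(t) = ΔT_eq (1 − e^(−t/τ)) = 10.5 × (1 − e^−0.579) = 4.63 K.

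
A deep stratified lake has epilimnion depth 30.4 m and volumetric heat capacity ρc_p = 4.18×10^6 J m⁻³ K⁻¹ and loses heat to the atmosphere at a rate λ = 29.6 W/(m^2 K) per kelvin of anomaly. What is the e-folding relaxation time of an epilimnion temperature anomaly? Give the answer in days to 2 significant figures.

50 days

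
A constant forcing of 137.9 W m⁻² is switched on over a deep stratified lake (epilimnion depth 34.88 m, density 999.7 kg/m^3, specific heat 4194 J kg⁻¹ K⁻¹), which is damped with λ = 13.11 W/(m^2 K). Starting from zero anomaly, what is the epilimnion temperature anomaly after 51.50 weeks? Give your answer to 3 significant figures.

9.87 K

Areal heat capacity C = ρ c_p D = 999.7 × 4194 × 34.88 = 1.46×10^8 J/(m^2 K).
τ = C / λ = 1.46×10^8 / 13.11 = 1.12×10^7 s.
Equilibrium anomaly ΔT_eq = F / λ = 137.9 / 13.11 = 10.5 K.
t = 51.50 weeks = 3.11×10^7 s, so t/τ = 2.79.
ΔT(t) = ΔT_eq (1 − e^(−t/τ)) = 10.5 × (1 − e^−2.79) = 9.87 K.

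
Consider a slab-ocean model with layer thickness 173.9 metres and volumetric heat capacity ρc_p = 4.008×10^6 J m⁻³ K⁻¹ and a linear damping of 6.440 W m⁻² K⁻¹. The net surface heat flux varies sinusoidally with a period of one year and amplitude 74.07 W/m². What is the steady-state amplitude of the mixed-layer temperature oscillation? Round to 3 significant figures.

0.533 K

Areal heat capacity C = ρc_p × D = 4.008×10^6 × 173.9 = 6.97×10^8 J m⁻² K⁻¹.
Angular frequency ω = 2π / T = 2π / 3.15×10^7 s = 1.99×10^-7 s⁻¹.
√((Cω)² + λ²) = √((139)² + 6.440²) = 139 W/(m²·K).
Amplitude A = F₀ / √((Cω)²+λ²) = 74.07 / 139 = 0.533 K.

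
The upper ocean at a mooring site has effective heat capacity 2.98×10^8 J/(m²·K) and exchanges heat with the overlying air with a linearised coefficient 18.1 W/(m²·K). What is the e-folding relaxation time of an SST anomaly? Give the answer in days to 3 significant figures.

191 days

Areal heat capacity C = 2.98×10^8 J/(m²·K) (given).
Relaxation time τ = C / λ = 2.98×10^8 / 18.1 = 1.65×10^7 s.
In days: 1.65×10^7 s / (86400 s/day) = 191 days.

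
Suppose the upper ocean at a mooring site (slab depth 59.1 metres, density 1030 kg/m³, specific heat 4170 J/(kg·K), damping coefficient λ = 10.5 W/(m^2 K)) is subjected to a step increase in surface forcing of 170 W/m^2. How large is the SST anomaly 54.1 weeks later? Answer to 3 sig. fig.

12.0 K

Areal heat capacity C = ρ c_p D = 1030 × 4170 × 59.1 = 2.54×10^8 J/(m^2 K).
τ = C / λ = 2.54×10^8 / 10.5 = 2.42×10^7 s.
Equilibrium anomaly ΔT_eq = F / λ = 170 / 10.5 = 16.2 K.
t = 54.1 weeks = 3.27×10^7 s, so t/τ = 1.35.
ΔT(t) = ΔT_eq (1 − e^(−t/τ)) = 16.2 × (1 − e^−1.35) = 12.0 K.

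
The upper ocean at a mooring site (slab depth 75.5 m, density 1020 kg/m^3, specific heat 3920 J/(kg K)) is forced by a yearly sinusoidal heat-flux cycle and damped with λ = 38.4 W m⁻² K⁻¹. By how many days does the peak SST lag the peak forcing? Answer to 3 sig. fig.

Areal heat capacity C = ρ c_p D = 1020 × 3920 × 75.5 = 3.02×10^8 J/(m²·K).
ω = 2π / 3.15×10^7 s = 1.99×10^-7 s⁻¹.
Phase lag φ = arctan(Cω/λ) = arctan(60.1/38.4) = 1.00 rad.
Time lag = φ / ω = 1.00 / 1.99×10^-7 = 5.03×10^6 s = 58.2 days.

58.2 days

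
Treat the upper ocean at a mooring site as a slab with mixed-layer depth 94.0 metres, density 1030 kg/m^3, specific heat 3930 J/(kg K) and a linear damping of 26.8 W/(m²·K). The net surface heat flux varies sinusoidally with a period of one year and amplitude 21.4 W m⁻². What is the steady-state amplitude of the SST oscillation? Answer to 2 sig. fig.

0.27 K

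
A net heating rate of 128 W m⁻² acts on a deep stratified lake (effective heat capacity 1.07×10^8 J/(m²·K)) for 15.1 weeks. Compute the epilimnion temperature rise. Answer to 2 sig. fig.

Areal heat capacity C = 1.07×10^8 J/(m²·K) (given).
Net heat input Q = F Δt = 128 × (15.1 weeks × 6.048×10^5 s/week) = 1.17×10^9 J/m².
ΔT = Q / C = 1.17×10^9 / 1.07×10^8 = 10.9 K.

11 K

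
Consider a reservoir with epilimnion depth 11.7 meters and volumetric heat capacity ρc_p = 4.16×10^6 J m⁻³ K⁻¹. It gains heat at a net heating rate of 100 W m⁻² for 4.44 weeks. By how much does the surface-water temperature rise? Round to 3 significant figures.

5.52 K

Areal heat capacity C = ρc_p × D = 4.16×10^6 × 11.7 = 4.87×10^7 J m⁻² K⁻¹.
Net heat input Q = F Δt = 100 × (4.44 weeks × 6.048×10^5 s/week) = 2.69×10^8 J/m².
ΔT = Q / C = 2.69×10^8 / 4.87×10^7 = 5.52 K.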